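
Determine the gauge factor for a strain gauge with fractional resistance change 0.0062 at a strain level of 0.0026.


GF = (dR/R) / epsilon
= 0.0062 / 0.0026
= 2.3846

2.3846


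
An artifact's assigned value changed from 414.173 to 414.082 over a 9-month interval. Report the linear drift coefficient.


rate = (v2 - v1) / months
= (414.082 - 414.173) / 9
= -0.0910 / 9
= -0.0101

-0.0101


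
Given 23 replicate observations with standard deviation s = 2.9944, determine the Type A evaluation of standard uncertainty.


u_A = s / sqrt(n)
u_A = 2.9944 / sqrt(23)
u_A = 2.9944 / 4.7958315
u_A = 0.6244

0.6244


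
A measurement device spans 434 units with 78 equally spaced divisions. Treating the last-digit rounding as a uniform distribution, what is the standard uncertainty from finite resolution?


resolution = range / divisions
resolution = 434 / 78 = 5.5641026
u_res = resolution / (2*sqrt(3))
u_res = 5.5641026 / 3.4641016
u_res = 1.6062

1.6062


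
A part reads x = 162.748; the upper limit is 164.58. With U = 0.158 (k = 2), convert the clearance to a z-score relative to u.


u = U / k = 0.158 / 2 = 0.079
margin = |USL - x| = |164.58 - 162.748| = 1.832
z = margin / u = 1.832 / 0.079
z = 23.1899

23.1899


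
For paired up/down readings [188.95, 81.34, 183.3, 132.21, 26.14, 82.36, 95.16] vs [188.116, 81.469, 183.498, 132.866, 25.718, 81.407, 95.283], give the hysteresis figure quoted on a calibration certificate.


|188.95 - 188.116| = 0.8340
|81.34 - 81.469| = 0.1290
|183.3 - 183.498| = 0.1980
|132.21 - 132.866| = 0.6560
|26.14 - 25.718| = 0.4220
|82.36 - 81.407| = 0.9530
|95.16 - 95.283| = 0.1230
hysteresis = max(diffs) = 0.9530

0.9530


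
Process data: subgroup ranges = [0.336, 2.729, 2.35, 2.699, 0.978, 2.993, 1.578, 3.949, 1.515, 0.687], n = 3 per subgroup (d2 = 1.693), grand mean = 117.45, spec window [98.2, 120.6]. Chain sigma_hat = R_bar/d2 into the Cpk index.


R_bar = (0.336 + 2.729 + 2.35 + 2.699 + 0.978 + 2.993 + 1.578 + 3.949 + 1.515 + 0.687) / 10 = 1.9814
sigma = R_bar / d2 = 1.9814 / 1.693 = 1.1703485
Cp = (USL - LSL)/(6*sigma) = (120.6 - 98.2)/(6*1.1703485) = 3.1899
Cpu = (120.6 - 117.45)/(3*1.1703485) = 0.8972
Cpl = (117.45 - 98.2)/(3*1.1703485) = 5.4827
Cpk = min(Cpu, Cpl) = 0.8972

0.8972


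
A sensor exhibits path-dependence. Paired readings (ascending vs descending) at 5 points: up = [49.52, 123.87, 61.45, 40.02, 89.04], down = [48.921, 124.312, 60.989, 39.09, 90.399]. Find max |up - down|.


|49.52 - 48.921| = 0.5990
|123.87 - 124.312| = 0.4420
|61.45 - 60.989| = 0.4610
|40.02 - 39.09| = 0.9300
|89.04 - 90.399| = 1.3590
hysteresis = max(diffs) = 1.3590

1.3590


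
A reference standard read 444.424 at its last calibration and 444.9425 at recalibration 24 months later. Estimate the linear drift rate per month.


rate = (v2 - v1) / months
= (444.9425 - 444.424) / 24
= 0.5185 / 24
= 0.0216

0.0216


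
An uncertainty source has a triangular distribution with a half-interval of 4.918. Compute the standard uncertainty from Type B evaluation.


u_B = half_width / sqrt(6)
u_B = 4.918 / 2.4494897
u_B = 2.0078

2.0078


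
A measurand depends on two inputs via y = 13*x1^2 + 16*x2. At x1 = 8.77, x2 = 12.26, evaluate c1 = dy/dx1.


y = 13*x1^2 + 16*x2
dy/dx1 = 2*13*x1
Evaluate at x1 = 8.77: c1 = 26 * 8.77
c1 = 228.0200

228.0200


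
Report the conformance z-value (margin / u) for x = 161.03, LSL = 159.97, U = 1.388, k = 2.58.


u = U / k = 1.388 / 2.58 = 0.5379845
margin = |LSL - x| = |159.97 - 161.03| = 1.06
z = margin / u = 1.06 / 0.5379845
z = 1.9703

1.9703


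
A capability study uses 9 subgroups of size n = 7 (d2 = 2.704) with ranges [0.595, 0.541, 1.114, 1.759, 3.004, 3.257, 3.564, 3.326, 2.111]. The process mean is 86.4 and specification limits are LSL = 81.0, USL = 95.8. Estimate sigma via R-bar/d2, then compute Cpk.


R_bar = (0.595 + 0.541 + 1.114 + 1.759 + 3.004 + 3.257 + 3.564 + 3.326 + 2.111) / 9 = 2.1412222
sigma = R_bar / d2 = 2.1412222 / 2.704 = 0.79187212
Cp = (USL - LSL)/(6*sigma) = (95.8 - 81.0)/(6*0.79187212) = 3.1150
Cpu = (95.8 - 86.4)/(3*0.79187212) = 3.9569
Cpl = (86.4 - 81.0)/(3*0.79187212) = 2.2731
Cpk = min(Cpu, Cpl) = 2.2731

2.2731


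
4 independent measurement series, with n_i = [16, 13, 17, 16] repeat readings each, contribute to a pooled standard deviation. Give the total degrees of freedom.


nu = sum_i (n_i - 1)
nu = ((16 - 1) + (13 - 1) + (17 - 1) + (16 - 1))
nu = 15 + 12 + 16 + 15
nu = 58

58


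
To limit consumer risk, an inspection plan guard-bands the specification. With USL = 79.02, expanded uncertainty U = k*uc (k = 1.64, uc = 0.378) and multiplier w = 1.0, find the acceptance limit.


U = k * uc = 1.64 * 0.378 = 0.61992
guard band g = w * U = 1.0 * 0.61992 = 0.61992
AL = USL - g = 79.02 - 0.61992
AL = 78.4001

78.4001


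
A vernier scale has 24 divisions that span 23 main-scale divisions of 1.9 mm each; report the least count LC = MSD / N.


LC = MSD / n_div
= 1.9 / 24
= 0.0792

0.0792


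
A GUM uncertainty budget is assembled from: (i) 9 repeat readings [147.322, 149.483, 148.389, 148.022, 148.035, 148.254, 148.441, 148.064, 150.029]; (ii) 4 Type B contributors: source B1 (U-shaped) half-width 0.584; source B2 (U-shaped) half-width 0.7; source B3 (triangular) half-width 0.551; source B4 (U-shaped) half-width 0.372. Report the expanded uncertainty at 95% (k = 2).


mean = (147.322 + 149.483 + 148.389 + 148.022 + 148.035 + 148.254 + 148.441 + 148.064 + 150.029) / 9 = 148.4487778
s = sqrt(sum((x - mean)^2)/(n-1)) = 0.82000942
u_A = s / sqrt(n) = 0.82000942 / sqrt(9) = 0.27333647
u_B1 = 0.584 / sqrt(2) = 0.41295036
u_B2 = 0.7 / sqrt(2) = 0.49497475
u_B3 = 0.551 / sqrt(6) = 0.22494481
u_B4 = 0.372 / sqrt(2) = 0.26304372
uc = sqrt(0.27333647^2 + 0.41295036^2 + 0.49497475^2 + 0.22494481^2 + 0.26304372^2) = 0.78104609
U = k * uc = 2 * 0.78104609
U = 1.5621

1.5621


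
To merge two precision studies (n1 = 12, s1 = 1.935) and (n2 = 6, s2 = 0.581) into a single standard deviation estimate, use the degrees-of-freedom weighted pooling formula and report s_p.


s_p = sqrt(((n1-1)*s1^2 + (n2-1)*s2^2) / (n1+n2-2))
numerator = (12-1)*1.935^2 + (6-1)*0.581^2 = 41.186475 + 1.687805 = 42.87428
denominator = 12 + 6 - 2 = 16
s_p^2 = 42.87428 / 16 = 2.6796425
s_p = sqrt(2.6796425) = 1.6370

1.6370


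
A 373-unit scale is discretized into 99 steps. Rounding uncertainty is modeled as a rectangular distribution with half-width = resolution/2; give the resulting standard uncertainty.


resolution = range / divisions
resolution = 373 / 99 = 3.7676768
u_res = resolution / (2*sqrt(3))
u_res = 3.7676768 / 3.4641016
u_res = 1.0876

1.0876


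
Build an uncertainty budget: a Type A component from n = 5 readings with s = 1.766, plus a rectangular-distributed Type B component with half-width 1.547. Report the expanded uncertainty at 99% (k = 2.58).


u_A = s / sqrt(n) = 1.766 / sqrt(5) = 0.78977921
u_B = half_width / sqrt(3) = 1.547 / sqrt(3) = 0.89316087
uc = sqrt(u_A^2 + u_B^2) = sqrt(0.78977921^2 + 0.89316087^2) = 1.1922615
U = k * uc = 2.58 * 1.1922615
U = 3.0760

3.0760


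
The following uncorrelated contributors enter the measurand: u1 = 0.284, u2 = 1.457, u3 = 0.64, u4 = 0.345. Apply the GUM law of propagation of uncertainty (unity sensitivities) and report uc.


uc = sqrt(0.284^2 + 1.457^2 + 0.64^2 + 0.345^2)
uc = sqrt(2.73213)
uc = 1.6529

1.6529


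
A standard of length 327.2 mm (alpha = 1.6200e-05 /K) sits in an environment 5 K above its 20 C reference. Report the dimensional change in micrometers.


dL = L * alpha * dT
= 327.2 * 1.6200e-05 * 5
= 0.0265032 mm
dL_um = 0.0265032 * 1000 = 26.5032 um

26.5032


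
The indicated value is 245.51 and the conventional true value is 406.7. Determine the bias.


Systematic error = measured - true
= 245.51 - 406.7
= -161.1900

-161.1900


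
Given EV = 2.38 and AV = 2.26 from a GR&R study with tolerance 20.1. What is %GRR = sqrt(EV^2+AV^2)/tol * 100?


GRR = sqrt(EV^2 + AV^2) = sqrt(2.38^2 + 2.26^2) = 3.2820725
%GRR = GRR / tol * 100 = 3.2820725 / 20.1 * 100
%GRR = 16.3287

16.3287


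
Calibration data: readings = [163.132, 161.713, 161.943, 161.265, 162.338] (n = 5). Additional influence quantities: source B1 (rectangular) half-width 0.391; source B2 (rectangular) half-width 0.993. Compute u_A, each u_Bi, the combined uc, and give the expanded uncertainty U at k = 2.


mean = (163.132 + 161.713 + 161.943 + 161.265 + 162.338) / 5 = 162.0782
s = sqrt(sum((x - mean)^2)/(n-1)) = 0.70550245
u_A = s / sqrt(n) = 0.70550245 / sqrt(5) = 0.31551029
u_B1 = 0.391 / sqrt(3) = 0.22574396
u_B2 = 0.993 / sqrt(3) = 0.57330882
uc = sqrt(0.31551029^2 + 0.22574396^2 + 0.57330882^2) = 0.69223557
U = k * uc = 2 * 0.69223557
U = 1.3845

1.3845


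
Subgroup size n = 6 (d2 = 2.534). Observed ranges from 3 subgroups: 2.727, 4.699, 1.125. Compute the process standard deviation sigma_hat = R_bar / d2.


R_bar = (2.727 + 4.699 + 1.125) / 3
R_bar = 8.551 / 3 = 2.8503333
sigma_hat = R_bar / d2 = 2.8503333 / 2.534 = 1.1248

1.1248


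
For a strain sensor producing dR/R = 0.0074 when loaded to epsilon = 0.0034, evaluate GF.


GF = (dR/R) / epsilon
= 0.0074 / 0.0034
= 2.1765

2.1765


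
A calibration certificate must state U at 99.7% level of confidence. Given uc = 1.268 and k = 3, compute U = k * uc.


U = k * uc
U = 3 * 1.268
U = 3.8040

3.8040


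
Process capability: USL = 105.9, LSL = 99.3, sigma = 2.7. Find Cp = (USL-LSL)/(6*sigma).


Cp = (USL - LSL) / (6 * sigma)
= (105.9 - 99.3) / (6 * 2.7)
= 6.6000 / 16.2000
= 0.4074

0.4074


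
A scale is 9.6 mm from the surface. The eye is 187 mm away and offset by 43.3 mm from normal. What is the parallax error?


error = h * offset / d
= 9.6 * 43.3 / 187
= 2.2229

2.2229


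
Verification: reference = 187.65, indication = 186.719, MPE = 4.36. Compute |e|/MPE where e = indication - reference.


e = indication - reference = 186.719 - 187.65 = -0.9310
|e| = 0.9310
ratio = |e| / MPE = 0.9310 / 4.36
ratio = 0.2135

0.2135


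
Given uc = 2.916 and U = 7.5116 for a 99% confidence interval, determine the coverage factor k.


k = U / uc
k = 7.5116 / 2.916
k = 2.576

2.576


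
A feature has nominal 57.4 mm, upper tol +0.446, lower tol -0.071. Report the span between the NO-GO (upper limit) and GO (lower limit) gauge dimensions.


GO = nominal - lower_tol (smallest hole = maximum material condition)
GO = 57.4 - 0.071 = 57.329
NO-GO = nominal + upper_tol (largest hole = least material condition)
NO-GO = 57.4 + 0.446 = 57.846
spread = NO-GO - GO = 57.846 - 57.329 = 0.5170

0.5170


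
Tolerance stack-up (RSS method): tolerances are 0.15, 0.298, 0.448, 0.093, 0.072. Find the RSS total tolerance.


RSS = sqrt(0.15^2 + 0.298^2 + 0.448^2 + 0.093^2 + 0.072^2)
= sqrt(0.325841)
= 0.5708

0.5708


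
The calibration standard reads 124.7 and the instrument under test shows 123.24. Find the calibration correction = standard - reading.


Correction = standard - reading
= 124.7 - 123.24
= 1.4600

1.4600


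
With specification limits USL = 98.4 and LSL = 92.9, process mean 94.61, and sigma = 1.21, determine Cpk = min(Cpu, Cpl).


Cpu = (USL - mean) / (3*sigma) = (98.4 - 94.61) / (3*1.21) = 1.0441
Cpl = (mean - LSL) / (3*sigma) = (94.61 - 92.9) / (3*1.21) = 0.4711
Cpk = min(Cpu, Cpl) = 0.4711

0.4711


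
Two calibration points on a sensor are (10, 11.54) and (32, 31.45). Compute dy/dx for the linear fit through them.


slope = (y2 - y1) / (x2 - x1)
= (31.45 - 11.54) / (32 - 10)
= 19.9100 / 22
= 0.9050

0.9050


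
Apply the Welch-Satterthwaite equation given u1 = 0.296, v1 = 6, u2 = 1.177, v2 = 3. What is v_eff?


uc = sqrt(u1^2 + u2^2) = sqrt(0.296^2 + 1.177^2) = 1.2136495
v_eff = uc^4 / (u1^4/v1 + u2^4/v2)
= 1.2136495^4 / (0.296^4/6 + 1.177^4/3)
= 2.1695673 / 0.64099157
v_eff = 3.3847

3.3847


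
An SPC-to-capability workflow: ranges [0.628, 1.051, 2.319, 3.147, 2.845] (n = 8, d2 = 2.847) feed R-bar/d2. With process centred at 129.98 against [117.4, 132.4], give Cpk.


R_bar = (0.628 + 1.051 + 2.319 + 3.147 + 2.845) / 5 = 1.998
sigma = R_bar / d2 = 1.998 / 2.847 = 0.70179136
Cp = (USL - LSL)/(6*sigma) = (132.4 - 117.4)/(6*0.70179136) = 3.5623
Cpu = (132.4 - 129.98)/(3*0.70179136) = 1.1494
Cpl = (129.98 - 117.4)/(3*0.70179136) = 5.9752
Cpk = min(Cpu, Cpl) = 1.1494

1.1494


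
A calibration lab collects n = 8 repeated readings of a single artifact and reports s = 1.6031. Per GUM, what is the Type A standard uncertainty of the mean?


u_A = s / sqrt(n)
u_A = 1.6031 / sqrt(8)
u_A = 1.6031 / 2.8284271
u_A = 0.5668

0.5668


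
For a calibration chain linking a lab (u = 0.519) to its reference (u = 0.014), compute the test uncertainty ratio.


TUR = u_lab / u_ref
= 0.519 / 0.014
= 37.0714

37.0714


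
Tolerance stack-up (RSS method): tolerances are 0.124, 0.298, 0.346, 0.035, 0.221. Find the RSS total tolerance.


RSS = sqrt(0.124^2 + 0.298^2 + 0.346^2 + 0.035^2 + 0.221^2)
= sqrt(0.273962)
= 0.5234

0.5234


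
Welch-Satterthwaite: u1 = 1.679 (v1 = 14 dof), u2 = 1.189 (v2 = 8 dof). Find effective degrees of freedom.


uc = sqrt(u1^2 + u2^2) = sqrt(1.679^2 + 1.189^2) = 2.0573677
v_eff = uc^4 / (u1^4/v1 + u2^4/v2)
= 2.0573677^4 / (1.679^4/14 + 1.189^4/8)
= 17.916273 / 0.81746818
v_eff = 21.9168

21.9168


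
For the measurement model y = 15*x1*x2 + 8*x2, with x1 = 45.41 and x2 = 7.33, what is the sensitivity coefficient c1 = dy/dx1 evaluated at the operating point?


y = 15*x1*x2 + 8*x2
dy/dx1 = 15*x2
Evaluate at x2 = 7.33: c1 = 15 * 7.33
c1 = 109.9500

109.9500


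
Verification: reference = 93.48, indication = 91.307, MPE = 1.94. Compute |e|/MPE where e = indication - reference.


e = indication - reference = 91.307 - 93.48 = -2.1730
|e| = 2.1730
ratio = |e| / MPE = 2.1730 / 1.94
ratio = 1.1201

1.1201


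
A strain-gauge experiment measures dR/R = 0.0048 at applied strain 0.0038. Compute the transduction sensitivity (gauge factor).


GF = (dR/R) / epsilon
= 0.0048 / 0.0038
= 1.2632

1.2632


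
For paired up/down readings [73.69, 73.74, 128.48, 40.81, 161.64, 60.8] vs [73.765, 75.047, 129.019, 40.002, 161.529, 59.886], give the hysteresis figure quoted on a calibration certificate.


|73.69 - 73.765| = 0.0750
|73.74 - 75.047| = 1.3070
|128.48 - 129.019| = 0.5390
|40.81 - 40.002| = 0.8080
|161.64 - 161.529| = 0.1110
|60.8 - 59.886| = 0.9140
hysteresis = max(diffs) = 1.3070

1.3070


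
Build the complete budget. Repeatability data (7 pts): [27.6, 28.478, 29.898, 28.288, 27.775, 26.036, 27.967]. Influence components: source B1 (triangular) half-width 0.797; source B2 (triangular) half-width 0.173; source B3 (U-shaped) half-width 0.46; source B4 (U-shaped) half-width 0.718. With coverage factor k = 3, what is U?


mean = (27.6 + 28.478 + 29.898 + 28.288 + 27.775 + 26.036 + 27.967) / 7 = 28.006
s = sqrt(sum((x - mean)^2)/(n-1)) = 1.1534434
u_A = s / sqrt(n) = 1.1534434 / sqrt(7) = 0.43596063
u_B1 = 0.797 / sqrt(6) = 0.32537389
u_B2 = 0.173 / sqrt(6) = 0.070626954
u_B3 = 0.46 / sqrt(2) = 0.32526912
u_B4 = 0.718 / sqrt(2) = 0.50770267
uc = sqrt(0.43596063^2 + 0.32537389^2 + 0.070626954^2 + 0.32526912^2 + 0.50770267^2) = 0.81515643
U = k * uc = 3 * 0.81515643
U = 2.4455

2.4455


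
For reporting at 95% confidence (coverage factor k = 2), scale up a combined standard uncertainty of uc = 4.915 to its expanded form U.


U = k * uc
U = 2 * 4.915
U = 9.8300

9.8300


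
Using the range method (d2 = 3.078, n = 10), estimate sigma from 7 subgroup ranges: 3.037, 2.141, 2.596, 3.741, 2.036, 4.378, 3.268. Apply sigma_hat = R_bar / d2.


R_bar = (3.037 + 2.141 + 2.596 + 3.741 + 2.036 + 4.378 + 3.268) / 7
R_bar = 21.197 / 7 = 3.0281429
sigma_hat = R_bar / d2 = 3.0281429 / 3.078 = 0.9838

0.9838


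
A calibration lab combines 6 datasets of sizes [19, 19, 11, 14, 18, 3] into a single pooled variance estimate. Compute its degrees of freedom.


nu = sum_i (n_i - 1)
nu = ((19 - 1) + (19 - 1) + (11 - 1) + (14 - 1) + (18 - 1) + (3 - 1))
nu = 18 + 18 + 10 + 13 + 17 + 2
nu = 78

78


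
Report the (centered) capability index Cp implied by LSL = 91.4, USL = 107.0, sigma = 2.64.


Cp = (USL - LSL) / (6 * sigma)
= (107.0 - 91.4) / (6 * 2.64)
= 15.6000 / 15.8400
= 0.9848

0.9848


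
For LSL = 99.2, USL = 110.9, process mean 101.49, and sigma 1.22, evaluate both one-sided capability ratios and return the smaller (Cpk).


Cpu = (USL - mean) / (3*sigma) = (110.9 - 101.49) / (3*1.22) = 2.5710
Cpl = (mean - LSL) / (3*sigma) = (101.49 - 99.2) / (3*1.22) = 0.6257
Cpk = min(Cpu, Cpl) = 0.6257

0.6257


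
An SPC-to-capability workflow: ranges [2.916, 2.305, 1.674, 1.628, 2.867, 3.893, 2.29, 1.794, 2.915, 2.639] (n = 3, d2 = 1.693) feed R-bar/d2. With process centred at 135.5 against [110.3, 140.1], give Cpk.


R_bar = (2.916 + 2.305 + 1.674 + 1.628 + 2.867 + 3.893 + 2.29 + 1.794 + 2.915 + 2.639) / 10 = 2.4921
sigma = R_bar / d2 = 2.4921 / 1.693 = 1.4720024
Cp = (USL - LSL)/(6*sigma) = (140.1 - 110.3)/(6*1.4720024) = 3.3741
Cpu = (140.1 - 135.5)/(3*1.4720024) = 1.0417
Cpl = (135.5 - 110.3)/(3*1.4720024) = 5.7065
Cpk = min(Cpu, Cpl) = 1.0417

1.0417


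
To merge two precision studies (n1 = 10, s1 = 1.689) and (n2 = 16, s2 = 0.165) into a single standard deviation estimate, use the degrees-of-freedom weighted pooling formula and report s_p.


s_p = sqrt(((n1-1)*s1^2 + (n2-1)*s2^2) / (n1+n2-2))
numerator = (10-1)*1.689^2 + (16-1)*0.165^2 = 25.674489 + 0.408375 = 26.082864
denominator = 10 + 16 - 2 = 24
s_p^2 = 26.082864 / 24 = 1.086786
s_p = sqrt(1.086786) = 1.0425

1.0425


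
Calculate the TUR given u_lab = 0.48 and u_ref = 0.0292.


TUR = u_lab / u_ref
= 0.48 / 0.0292
= 16.4384

16.4384


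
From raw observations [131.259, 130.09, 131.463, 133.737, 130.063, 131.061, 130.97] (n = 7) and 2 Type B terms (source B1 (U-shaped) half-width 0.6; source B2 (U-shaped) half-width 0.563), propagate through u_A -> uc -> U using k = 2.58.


mean = (131.259 + 130.09 + 131.463 + 133.737 + 130.063 + 131.061 + 130.97) / 7 = 131.2347143
s = sqrt(sum((x - mean)^2)/(n-1)) = 1.2313728
u_A = s / sqrt(n) = 1.2313728 / sqrt(7) = 0.46541517
u_B1 = 0.6 / sqrt(2) = 0.42426407
u_B2 = 0.563 / sqrt(2) = 0.39810112
uc = sqrt(0.46541517^2 + 0.42426407^2 + 0.39810112^2) = 0.7450475
U = k * uc = 2.58 * 0.7450475
U = 1.9222

1.9222


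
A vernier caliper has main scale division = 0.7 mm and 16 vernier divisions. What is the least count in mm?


LC = MSD / n_div
= 0.7 / 16
= 0.0437

0.0437


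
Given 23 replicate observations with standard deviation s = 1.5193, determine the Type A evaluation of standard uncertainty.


u_A = s / sqrt(n)
u_A = 1.5193 / sqrt(23)
u_A = 1.5193 / 4.7958315
u_A = 0.3168

0.3168


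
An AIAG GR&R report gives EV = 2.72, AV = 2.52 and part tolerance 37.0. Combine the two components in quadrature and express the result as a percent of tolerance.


GRR = sqrt(EV^2 + AV^2) = sqrt(2.72^2 + 2.52^2) = 3.7079374
%GRR = GRR / tol * 100 = 3.7079374 / 37.0 * 100
%GRR = 10.0215

10.0215


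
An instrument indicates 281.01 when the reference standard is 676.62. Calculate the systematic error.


Systematic error = measured - true
= 281.01 - 676.62
= -395.6100

-395.6100


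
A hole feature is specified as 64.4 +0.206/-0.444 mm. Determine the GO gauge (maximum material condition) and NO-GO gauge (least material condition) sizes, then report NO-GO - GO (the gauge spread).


GO = nominal - lower_tol (smallest hole = maximum material condition)
GO = 64.4 - 0.444 = 63.956
NO-GO = nominal + upper_tol (largest hole = least material condition)
NO-GO = 64.4 + 0.206 = 64.606
spread = NO-GO - GO = 64.606 - 63.956 = 0.6500

0.6500


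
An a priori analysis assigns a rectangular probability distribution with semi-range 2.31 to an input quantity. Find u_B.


u_B = half_width / sqrt(3)
u_B = 2.31 / 1.7320508
u_B = 1.3337

1.3337


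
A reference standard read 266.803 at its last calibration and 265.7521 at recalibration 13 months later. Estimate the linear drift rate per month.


rate = (v2 - v1) / months
= (265.7521 - 266.803) / 13
= -1.0509 / 13
= -0.0808

-0.0808


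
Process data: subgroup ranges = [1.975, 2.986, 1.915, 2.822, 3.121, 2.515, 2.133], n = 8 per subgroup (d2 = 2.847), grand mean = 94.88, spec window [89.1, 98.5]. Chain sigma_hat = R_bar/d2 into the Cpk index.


R_bar = (1.975 + 2.986 + 1.915 + 2.822 + 3.121 + 2.515 + 2.133) / 7 = 2.4952857
sigma = R_bar / d2 = 2.4952857 / 2.847 = 0.87646143
Cp = (USL - LSL)/(6*sigma) = (98.5 - 89.1)/(6*0.87646143) = 1.7875
Cpu = (98.5 - 94.88)/(3*0.87646143) = 1.3767
Cpl = (94.88 - 89.1)/(3*0.87646143) = 2.1982
Cpk = min(Cpu, Cpl) = 1.3767

1.3767


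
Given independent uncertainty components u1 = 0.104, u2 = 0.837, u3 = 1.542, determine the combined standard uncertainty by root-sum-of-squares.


uc = sqrt(0.104^2 + 0.837^2 + 1.542^2)
uc = sqrt(3.089149)
uc = 1.7576

1.7576


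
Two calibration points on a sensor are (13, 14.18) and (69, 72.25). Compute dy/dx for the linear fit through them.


slope = (y2 - y1) / (x2 - x1)
= (72.25 - 14.18) / (69 - 13)
= 58.0700 / 56
= 1.0370

1.0370


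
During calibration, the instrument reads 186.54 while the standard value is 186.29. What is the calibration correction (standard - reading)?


Correction = standard - reading
= 186.29 - 186.54
= -0.2500

-0.2500


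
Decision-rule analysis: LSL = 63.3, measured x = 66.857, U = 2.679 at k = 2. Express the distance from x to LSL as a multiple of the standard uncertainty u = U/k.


u = U / k = 2.679 / 2 = 1.3395
margin = |LSL - x| = |63.3 - 66.857| = 3.557
z = margin / u = 3.557 / 1.3395
z = 2.6555

2.6555


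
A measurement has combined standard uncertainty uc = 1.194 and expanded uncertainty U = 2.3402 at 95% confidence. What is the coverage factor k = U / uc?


k = U / uc
k = 2.3402 / 1.194
k = 1.96

1.96


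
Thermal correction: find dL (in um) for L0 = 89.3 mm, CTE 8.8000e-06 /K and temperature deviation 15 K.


dL = L * alpha * dT
= 89.3 * 8.8000e-06 * 15
= 0.0117876 mm
dL_um = 0.0117876 * 1000 = 11.7876 um

11.7876


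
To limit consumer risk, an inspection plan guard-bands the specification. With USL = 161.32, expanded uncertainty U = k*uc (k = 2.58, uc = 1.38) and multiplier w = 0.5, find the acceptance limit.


U = k * uc = 2.58 * 1.38 = 3.5604
guard band g = w * U = 0.5 * 3.5604 = 1.7802
AL = USL - g = 161.32 - 1.7802
AL = 159.5398

159.5398


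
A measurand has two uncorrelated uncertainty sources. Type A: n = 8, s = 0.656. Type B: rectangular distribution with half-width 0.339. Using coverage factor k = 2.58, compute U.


u_A = s / sqrt(n) = 0.656 / sqrt(8) = 0.23193102
u_B = half_width / sqrt(3) = 0.339 / sqrt(3) = 0.19572174
uc = sqrt(u_A^2 + u_B^2) = sqrt(0.23193102^2 + 0.19572174^2) = 0.30347817
U = k * uc = 2.58 * 0.30347817
U = 0.7830

0.7830


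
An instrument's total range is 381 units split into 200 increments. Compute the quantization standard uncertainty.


resolution = range / divisions
resolution = 381 / 200 = 1.905
u_res = resolution / (2*sqrt(3))
u_res = 1.905 / 3.4641016
u_res = 0.5499

0.5499


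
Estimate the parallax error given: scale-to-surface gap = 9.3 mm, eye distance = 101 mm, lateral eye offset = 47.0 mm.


error = h * offset / d
= 9.3 * 47.0 / 101
= 4.3277

4.3277


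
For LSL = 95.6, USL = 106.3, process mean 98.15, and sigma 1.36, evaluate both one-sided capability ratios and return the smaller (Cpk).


Cpu = (USL - mean) / (3*sigma) = (106.3 - 98.15) / (3*1.36) = 1.9975
Cpl = (mean - LSL) / (3*sigma) = (98.15 - 95.6) / (3*1.36) = 0.6250
Cpk = min(Cpu, Cpl) = 0.6250

0.6250


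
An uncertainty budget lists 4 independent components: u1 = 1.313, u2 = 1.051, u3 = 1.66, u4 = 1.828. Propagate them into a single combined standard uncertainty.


uc = sqrt(1.313^2 + 1.051^2 + 1.66^2 + 1.828^2)
uc = sqrt(8.925754)
uc = 2.9876

2.9876


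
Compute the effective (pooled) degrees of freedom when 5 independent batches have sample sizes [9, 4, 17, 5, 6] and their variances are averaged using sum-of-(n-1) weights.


nu = sum_i (n_i - 1)
nu = ((9 - 1) + (4 - 1) + (17 - 1) + (5 - 1) + (6 - 1))
nu = 8 + 3 + 16 + 4 + 5
nu = 36

36


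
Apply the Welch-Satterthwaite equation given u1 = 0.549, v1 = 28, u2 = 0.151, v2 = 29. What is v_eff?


uc = sqrt(u1^2 + u2^2) = sqrt(0.549^2 + 0.151^2) = 0.56938739
v_eff = uc^4 / (u1^4/v1 + u2^4/v2)
= 0.56938739^4 / (0.549^4/28 + 0.151^4/29)
= 0.10510694 / 0.0032623043
v_eff = 32.2186

32.2186


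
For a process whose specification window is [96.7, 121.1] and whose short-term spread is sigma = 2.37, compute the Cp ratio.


Cp = (USL - LSL) / (6 * sigma)
= (121.1 - 96.7) / (6 * 2.37)
= 24.4000 / 14.2200
= 1.7159

1.7159


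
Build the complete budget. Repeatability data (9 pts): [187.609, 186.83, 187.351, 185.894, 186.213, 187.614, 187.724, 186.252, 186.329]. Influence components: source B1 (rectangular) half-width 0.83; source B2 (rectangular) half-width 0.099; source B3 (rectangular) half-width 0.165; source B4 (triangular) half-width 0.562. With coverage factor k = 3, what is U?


mean = (187.609 + 186.83 + 187.351 + 185.894 + 186.213 + 187.614 + 187.724 + 186.252 + 186.329) / 9 = 186.8684444
s = sqrt(sum((x - mean)^2)/(n-1)) = 0.71769964
u_A = s / sqrt(n) = 0.71769964 / sqrt(9) = 0.23923321
u_B1 = 0.83 / sqrt(3) = 0.47920072
u_B2 = 0.099 / sqrt(3) = 0.057157677
u_B3 = 0.165 / sqrt(3) = 0.095262794
u_B4 = 0.562 / sqrt(6) = 0.22943554
uc = sqrt(0.23923321^2 + 0.47920072^2 + 0.057157677^2 + 0.095262794^2 + 0.22943554^2) = 0.59316821
U = k * uc = 3 * 0.59316821
U = 1.7795

1.7795


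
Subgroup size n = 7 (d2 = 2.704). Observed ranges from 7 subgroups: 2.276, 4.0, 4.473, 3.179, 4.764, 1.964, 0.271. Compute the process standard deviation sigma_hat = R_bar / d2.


R_bar = (2.276 + 4.0 + 4.473 + 3.179 + 4.764 + 1.964 + 0.271) / 7
R_bar = 20.927 / 7 = 2.9895714
sigma_hat = R_bar / d2 = 2.9895714 / 2.704 = 1.1056

1.1056


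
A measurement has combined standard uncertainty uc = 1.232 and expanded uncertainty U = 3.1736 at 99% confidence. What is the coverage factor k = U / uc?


k = U / uc
k = 3.1736 / 1.232
k = 2.576

2.576


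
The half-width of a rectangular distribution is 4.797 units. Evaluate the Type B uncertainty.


u_B = half_width / sqrt(3)
u_B = 4.797 / 1.7320508
u_B = 2.7695

2.7695


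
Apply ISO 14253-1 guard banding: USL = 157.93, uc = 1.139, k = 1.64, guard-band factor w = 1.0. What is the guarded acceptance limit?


U = k * uc = 1.64 * 1.139 = 1.86796
guard band g = w * U = 1.0 * 1.86796 = 1.86796
AL = USL - g = 157.93 - 1.86796
AL = 156.0620

156.0620


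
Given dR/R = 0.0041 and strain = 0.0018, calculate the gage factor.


GF = (dR/R) / epsilon
= 0.0041 / 0.0018
= 2.2778

2.2778


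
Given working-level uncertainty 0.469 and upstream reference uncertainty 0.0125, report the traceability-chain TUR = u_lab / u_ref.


TUR = u_lab / u_ref
= 0.469 / 0.0125
= 37.5200

37.5200


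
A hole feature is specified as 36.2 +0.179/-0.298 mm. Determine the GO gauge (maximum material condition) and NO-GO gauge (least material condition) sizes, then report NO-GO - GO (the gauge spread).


GO = nominal - lower_tol (smallest hole = maximum material condition)
GO = 36.2 - 0.298 = 35.902
NO-GO = nominal + upper_tol (largest hole = least material condition)
NO-GO = 36.2 + 0.179 = 36.379
spread = NO-GO - GO = 36.379 - 35.902 = 0.4770

0.4770


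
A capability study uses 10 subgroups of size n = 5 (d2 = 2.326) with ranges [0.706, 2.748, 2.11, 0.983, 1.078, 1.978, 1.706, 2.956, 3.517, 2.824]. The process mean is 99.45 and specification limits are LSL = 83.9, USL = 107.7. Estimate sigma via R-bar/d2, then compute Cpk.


R_bar = (0.706 + 2.748 + 2.11 + 0.983 + 1.078 + 1.978 + 1.706 + 2.956 + 3.517 + 2.824) / 10 = 2.0606
sigma = R_bar / d2 = 2.0606 / 2.326 = 0.88589854
Cp = (USL - LSL)/(6*sigma) = (107.7 - 83.9)/(6*0.88589854) = 4.4776
Cpu = (107.7 - 99.45)/(3*0.88589854) = 3.1042
Cpl = (99.45 - 83.9)/(3*0.88589854) = 5.8509
Cpk = min(Cpu, Cpl) = 3.1042

3.1042


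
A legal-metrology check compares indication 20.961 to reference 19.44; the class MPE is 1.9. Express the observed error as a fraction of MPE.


e = indication - reference = 20.961 - 19.44 = 1.5210
|e| = 1.5210
ratio = |e| / MPE = 1.5210 / 1.9
ratio = 0.8005

0.8005


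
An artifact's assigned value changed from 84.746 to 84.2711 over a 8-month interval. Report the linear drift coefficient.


rate = (v2 - v1) / months
= (84.2711 - 84.746) / 8
= -0.4749 / 8
= -0.0594

-0.0594


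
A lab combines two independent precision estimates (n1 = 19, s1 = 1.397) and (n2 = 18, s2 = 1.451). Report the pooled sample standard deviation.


s_p = sqrt(((n1-1)*s1^2 + (n2-1)*s2^2) / (n1+n2-2))
numerator = (19-1)*1.397^2 + (18-1)*1.451^2 = 35.128962 + 35.791817 = 70.920779
denominator = 19 + 18 - 2 = 35
s_p^2 = 70.920779 / 35 = 2.026308
s_p = sqrt(2.026308) = 1.4235

1.4235


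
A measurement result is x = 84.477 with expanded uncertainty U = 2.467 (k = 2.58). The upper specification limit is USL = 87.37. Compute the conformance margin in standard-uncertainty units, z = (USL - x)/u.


u = U / k = 2.467 / 2.58 = 0.95620155
margin = |USL - x| = |87.37 - 84.477| = 2.893
z = margin / u = 2.893 / 0.95620155
z = 3.0255

3.0255


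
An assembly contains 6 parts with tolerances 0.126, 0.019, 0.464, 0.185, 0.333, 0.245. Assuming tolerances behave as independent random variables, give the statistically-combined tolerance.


RSS = sqrt(0.126^2 + 0.019^2 + 0.464^2 + 0.185^2 + 0.333^2 + 0.245^2)
= sqrt(0.436672)
= 0.6608

0.6608


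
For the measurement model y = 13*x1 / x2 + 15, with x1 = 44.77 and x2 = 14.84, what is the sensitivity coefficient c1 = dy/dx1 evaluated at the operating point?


y = 13*x1 / x2 + 15
dy/dx1 = 13/x2
Evaluate at x2 = 14.84: c1 = 13 / 14.84
c1 = 0.8760

0.8760


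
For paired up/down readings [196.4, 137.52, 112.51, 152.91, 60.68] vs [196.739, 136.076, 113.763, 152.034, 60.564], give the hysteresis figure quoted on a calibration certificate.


|196.4 - 196.739| = 0.3390
|137.52 - 136.076| = 1.4440
|112.51 - 113.763| = 1.2530
|152.91 - 152.034| = 0.8760
|60.68 - 60.564| = 0.1160
hysteresis = max(diffs) = 1.4440

1.4440


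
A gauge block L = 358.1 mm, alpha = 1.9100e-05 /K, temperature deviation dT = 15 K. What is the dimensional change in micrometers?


dL = L * alpha * dT
= 358.1 * 1.9100e-05 * 15
= 0.1025957 mm
dL_um = 0.1025957 * 1000 = 102.5957 um

102.5957


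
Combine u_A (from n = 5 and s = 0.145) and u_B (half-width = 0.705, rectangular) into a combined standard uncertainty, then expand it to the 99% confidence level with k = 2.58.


u_A = s / sqrt(n) = 0.145 / sqrt(5) = 0.064845971
u_B = half_width / sqrt(3) = 0.705 / sqrt(3) = 0.40703194
uc = sqrt(u_A^2 + u_B^2) = sqrt(0.064845971^2 + 0.40703194^2) = 0.41216502
U = k * uc = 2.58 * 0.41216502
U = 1.0634

1.0634


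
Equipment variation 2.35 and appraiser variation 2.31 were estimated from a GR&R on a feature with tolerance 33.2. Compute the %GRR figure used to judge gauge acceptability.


GRR = sqrt(EV^2 + AV^2) = sqrt(2.35^2 + 2.31^2) = 3.295239
%GRR = GRR / tol * 100 = 3.295239 / 33.2 * 100
%GRR = 9.9254

9.9254


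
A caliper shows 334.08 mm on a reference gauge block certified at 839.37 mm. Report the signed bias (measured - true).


Systematic error = measured - true
= 334.08 - 839.37
= -505.2900

-505.2900


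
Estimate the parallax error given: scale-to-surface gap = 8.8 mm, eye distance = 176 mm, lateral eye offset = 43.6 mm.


error = h * offset / d
= 8.8 * 43.6 / 176
= 2.1800

2.1800


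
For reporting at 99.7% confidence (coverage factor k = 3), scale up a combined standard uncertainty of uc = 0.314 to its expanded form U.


U = k * uc
U = 3 * 0.314
U = 0.9420

0.9420


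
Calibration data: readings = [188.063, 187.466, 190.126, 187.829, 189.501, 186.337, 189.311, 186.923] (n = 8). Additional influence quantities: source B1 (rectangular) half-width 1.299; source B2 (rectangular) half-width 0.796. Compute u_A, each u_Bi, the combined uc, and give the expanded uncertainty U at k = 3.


mean = (188.063 + 187.466 + 190.126 + 187.829 + 189.501 + 186.337 + 189.311 + 186.923) / 8 = 188.1945
s = sqrt(sum((x - mean)^2)/(n-1)) = 1.3327104
u_A = s / sqrt(n) = 1.3327104 / sqrt(8) = 0.47118428
u_B1 = 1.299 / sqrt(3) = 0.749978
u_B2 = 0.796 / sqrt(3) = 0.45957081
uc = sqrt(0.47118428^2 + 0.749978^2 + 0.45957081^2) = 0.99784115
U = k * uc = 3 * 0.99784115
U = 2.9935

2.9935


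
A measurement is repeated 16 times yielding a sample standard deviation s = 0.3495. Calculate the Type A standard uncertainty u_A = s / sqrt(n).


u_A = s / sqrt(n)
u_A = 0.3495 / sqrt(16)
u_A = 0.3495 / 4
u_A = 0.0874

0.0874


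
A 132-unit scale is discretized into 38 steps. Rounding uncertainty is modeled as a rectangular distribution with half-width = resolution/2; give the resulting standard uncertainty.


resolution = range / divisions
resolution = 132 / 38 = 3.4736842
u_res = resolution / (2*sqrt(3))
u_res = 3.4736842 / 3.4641016
u_res = 1.0028

1.0028


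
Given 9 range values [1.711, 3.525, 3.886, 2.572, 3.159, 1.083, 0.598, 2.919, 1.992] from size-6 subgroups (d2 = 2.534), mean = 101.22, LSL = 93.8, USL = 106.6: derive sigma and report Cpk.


R_bar = (1.711 + 3.525 + 3.886 + 2.572 + 3.159 + 1.083 + 0.598 + 2.919 + 1.992) / 9 = 2.3827778
sigma = R_bar / d2 = 2.3827778 / 2.534 = 0.94032273
Cp = (USL - LSL)/(6*sigma) = (106.6 - 93.8)/(6*0.94032273) = 2.2687
Cpu = (106.6 - 101.22)/(3*0.94032273) = 1.9071
Cpl = (101.22 - 93.8)/(3*0.94032273) = 2.6303
Cpk = min(Cpu, Cpl) = 1.9071

1.9071


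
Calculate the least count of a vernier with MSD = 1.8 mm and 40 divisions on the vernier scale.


LC = MSD / n_div
= 1.8 / 40
= 0.0450

0.0450


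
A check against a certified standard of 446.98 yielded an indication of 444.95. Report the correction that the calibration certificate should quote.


Correction = standard - reading
= 446.98 - 444.95
= 2.0300

2.0300


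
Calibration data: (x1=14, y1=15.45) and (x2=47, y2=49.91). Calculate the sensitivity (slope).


slope = (y2 - y1) / (x2 - x1)
= (49.91 - 15.45) / (47 - 14)
= 34.4600 / 33
= 1.0442

1.0442


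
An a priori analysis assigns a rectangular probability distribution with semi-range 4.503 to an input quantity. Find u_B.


u_B = half_width / sqrt(3)
u_B = 4.503 / 1.7320508
u_B = 2.5998

2.5998


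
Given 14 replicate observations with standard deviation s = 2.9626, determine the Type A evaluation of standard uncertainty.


u_A = s / sqrt(n)
u_A = 2.9626 / sqrt(14)
u_A = 2.9626 / 3.7416574
u_A = 0.7918

0.7918


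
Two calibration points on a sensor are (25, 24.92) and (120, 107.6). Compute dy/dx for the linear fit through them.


slope = (y2 - y1) / (x2 - x1)
= (107.6 - 24.92) / (120 - 25)
= 82.6800 / 95
= 0.8703

0.8703


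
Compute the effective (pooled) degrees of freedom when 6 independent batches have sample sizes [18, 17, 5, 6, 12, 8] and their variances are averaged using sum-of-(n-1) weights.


nu = sum_i (n_i - 1)
nu = ((18 - 1) + (17 - 1) + (5 - 1) + (6 - 1) + (12 - 1) + (8 - 1))
nu = 17 + 16 + 4 + 5 + 11 + 7
nu = 60

60


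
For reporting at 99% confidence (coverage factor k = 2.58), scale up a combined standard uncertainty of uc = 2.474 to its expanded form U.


U = k * uc
U = 2.58 * 2.474
U = 6.3829

6.3829


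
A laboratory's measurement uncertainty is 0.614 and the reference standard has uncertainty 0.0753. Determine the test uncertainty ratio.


TUR = u_lab / u_ref
= 0.614 / 0.0753
= 8.1541

8.1541


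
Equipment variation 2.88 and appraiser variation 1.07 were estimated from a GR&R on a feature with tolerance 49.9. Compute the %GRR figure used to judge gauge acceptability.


GRR = sqrt(EV^2 + AV^2) = sqrt(2.88^2 + 1.07^2) = 3.0723444
%GRR = GRR / tol * 100 = 3.0723444 / 49.9 * 100
%GRR = 6.1570

6.1570


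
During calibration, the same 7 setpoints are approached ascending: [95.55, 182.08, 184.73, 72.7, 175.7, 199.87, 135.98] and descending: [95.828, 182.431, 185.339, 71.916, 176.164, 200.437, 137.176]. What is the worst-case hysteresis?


|95.55 - 95.828| = 0.2780
|182.08 - 182.431| = 0.3510
|184.73 - 185.339| = 0.6090
|72.7 - 71.916| = 0.7840
|175.7 - 176.164| = 0.4640
|199.87 - 200.437| = 0.5670
|135.98 - 137.176| = 1.1960
hysteresis = max(diffs) = 1.1960

1.1960


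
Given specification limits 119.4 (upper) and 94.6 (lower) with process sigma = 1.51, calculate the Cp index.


Cp = (USL - LSL) / (6 * sigma)
= (119.4 - 94.6) / (6 * 1.51)
= 24.8000 / 9.0600
= 2.7373

2.7373


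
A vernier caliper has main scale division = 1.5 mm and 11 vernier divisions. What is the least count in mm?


LC = MSD / n_div
= 1.5 / 11
= 0.1364

0.1364


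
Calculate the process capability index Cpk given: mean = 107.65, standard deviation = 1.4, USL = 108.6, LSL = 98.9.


Cpu = (USL - mean) / (3*sigma) = (108.6 - 107.65) / (3*1.4) = 0.2262
Cpl = (mean - LSL) / (3*sigma) = (107.65 - 98.9) / (3*1.4) = 2.0833
Cpk = min(Cpu, Cpl) = 0.2262

0.2262


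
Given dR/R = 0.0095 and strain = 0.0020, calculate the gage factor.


GF = (dR/R) / epsilon
= 0.0095 / 0.0020
= 4.7500

4.7500


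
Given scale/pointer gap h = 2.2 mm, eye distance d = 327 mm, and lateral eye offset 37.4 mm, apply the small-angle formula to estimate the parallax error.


error = h * offset / d
= 2.2 * 37.4 / 327
= 0.2516

0.2516


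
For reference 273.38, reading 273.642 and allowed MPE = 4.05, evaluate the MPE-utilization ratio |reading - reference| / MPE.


e = indication - reference = 273.642 - 273.38 = 0.2620
|e| = 0.2620
ratio = |e| / MPE = 0.2620 / 4.05
ratio = 0.0647

0.0647


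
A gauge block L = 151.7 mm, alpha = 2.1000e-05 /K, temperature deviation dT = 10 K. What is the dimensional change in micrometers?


dL = L * alpha * dT
= 151.7 * 2.1000e-05 * 10
= 0.0318570 mm
dL_um = 0.0318570 * 1000 = 31.8570 um

31.8570


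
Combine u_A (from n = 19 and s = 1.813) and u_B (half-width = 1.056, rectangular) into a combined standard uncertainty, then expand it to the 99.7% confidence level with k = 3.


u_A = s / sqrt(n) = 1.813 / sqrt(19) = 0.41593073
u_B = half_width / sqrt(3) = 1.056 / sqrt(3) = 0.60968188
uc = sqrt(u_A^2 + u_B^2) = sqrt(0.41593073^2 + 0.60968188^2) = 0.73804496
U = k * uc = 3 * 0.73804496
U = 2.2141

2.2141


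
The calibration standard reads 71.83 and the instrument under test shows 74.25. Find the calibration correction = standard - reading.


Correction = standard - reading
= 71.83 - 74.25
= -2.4200

-2.4200


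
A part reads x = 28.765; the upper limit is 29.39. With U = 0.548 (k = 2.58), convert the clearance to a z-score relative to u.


u = U / k = 0.548 / 2.58 = 0.2124031
margin = |USL - x| = |29.39 - 28.765| = 0.625
z = margin / u = 0.625 / 0.2124031
z = 2.9425

2.9425


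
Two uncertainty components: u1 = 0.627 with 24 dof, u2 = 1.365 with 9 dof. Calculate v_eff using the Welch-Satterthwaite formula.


uc = sqrt(u1^2 + u2^2) = sqrt(0.627^2 + 1.365^2) = 1.5021165
v_eff = uc^4 / (u1^4/v1 + u2^4/v2)
= 1.5021165^4 / (0.627^4/24 + 1.365^4/9)
= 5.0911333 / 0.39217376
v_eff = 12.9818

12.9818


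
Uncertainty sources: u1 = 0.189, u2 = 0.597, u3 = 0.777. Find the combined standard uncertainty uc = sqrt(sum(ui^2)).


uc = sqrt(0.189^2 + 0.597^2 + 0.777^2)
uc = sqrt(0.995859)
uc = 0.9979

0.9979


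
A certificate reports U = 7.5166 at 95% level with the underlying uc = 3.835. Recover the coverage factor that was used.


k = U / uc
k = 7.5166 / 3.835
k = 1.96

1.96


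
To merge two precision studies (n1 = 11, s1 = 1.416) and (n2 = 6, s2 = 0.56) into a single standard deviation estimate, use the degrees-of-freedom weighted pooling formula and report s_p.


s_p = sqrt(((n1-1)*s1^2 + (n2-1)*s2^2) / (n1+n2-2))
numerator = (11-1)*1.416^2 + (6-1)*0.56^2 = 20.05056 + 1.568 = 21.61856
denominator = 11 + 6 - 2 = 15
s_p^2 = 21.61856 / 15 = 1.4412373
s_p = sqrt(1.4412373) = 1.2005

1.2005
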